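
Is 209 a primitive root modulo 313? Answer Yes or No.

φ(313) = 313 − 1 = 312 = 2^3 · 3 · 13.
It suffices to check that the order of 209 is not a proper divisor of 312: compute 209^(312/q) for q ∈ {2, 3, 13}.
209^156 ≡ 1 (mod 313)  [q = 2: ≡ 1 ✗]
209^104 ≡ 214 (mod 313)  [q = 3: ≢ 1 ✓]
209^24 ≡ 48 (mod 313)  [q = 13: ≢ 1 ✓]
Since 209^156 ≡ 1, the order of 209 divides 156 < 312, so 209 is not a primitive root.

No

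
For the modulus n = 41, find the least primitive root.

φ(41) = 41 − 1 = 40 = 2^3 · 5.
g is a primitive root iff g^(40/q) ≢ 1 (mod 41) for each prime q ∈ {2, 5}.
g = 2: 2^20 ≡ 1 — hits 1, so not a primitive root.
g = 3: 3^20 ≡ 40; 3^8 ≡ 1 — hits 1, so not a primitive root.
g = 4: 4^20 ≡ 1 — hits 1, so not a primitive root.
g = 5: 5^20 ≡ 1 — hits 1, so not a primitive root.
g = 6: 6^20 ≡ 40; 6^8 ≡ 10 — none is 1, so 6 is a primitive root.
So 6 is the smallest generator of (Z/41Z)^×.

6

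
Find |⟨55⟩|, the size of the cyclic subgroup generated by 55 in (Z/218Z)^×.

36

Since 55 ∈ (Z/218Z)^×, its order divides φ(218) = φ(2)·φ(109) = 1·108 = 108 = 2^2 · 3^3.
Divisors of 108: 1, 2, 3, 4, 6, 9, 12, 18, 27, 36, 54, 108.
Evaluate successive powers at the divisors of 108:
55^1 ≡ 55 (mod 218)
55^2 ≡ 191 (mod 218)
55^3 ≡ 41 (mod 218)
55^4 ≡ 75 (mod 218)
55^6 ≡ 155 (mod 218)
55^9 ≡ 33 (mod 218)
55^12 ≡ 45 (mod 218)
55^18 ≡ 217 (mod 218)
55^27 ≡ 185 (mod 218)
55^36 ≡ 1 (mod 218) ✓
So ord_218(55) = 36.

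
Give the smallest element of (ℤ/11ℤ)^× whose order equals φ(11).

φ(11) = 11 − 1 = 10 = 2 · 5.
g is a primitive root iff g^(10/q) ≢ 1 (mod 11) for each prime q ∈ {2, 5}.
g = 2: 2^5 ≡ 10; 2^2 ≡ 4 — none is 1, so 2 is a primitive root.
So 2 is the smallest generator of (Z/11Z)^×.

2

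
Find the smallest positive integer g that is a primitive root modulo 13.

2

φ(13) = 13 − 1 = 12 = 2^2 · 3.
Test candidates g = 2, 3, … against the prime factors q ∈ {2, 3} of φ(13): g is a generator iff g^(12/q) ≢ 1 for every such q.
g = 2: 2^6 ≡ 12; 2^4 ≡ 3 — none is 1, so 2 is a primitive root.
The smallest primitive root modulo 13 is 2.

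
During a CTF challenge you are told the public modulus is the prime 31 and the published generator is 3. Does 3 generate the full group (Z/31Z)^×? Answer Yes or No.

Yes

φ(31) = 31 − 1 = 30 = 2 · 3 · 5.
An element g generates (Z/31Z)^× iff g^(30/q) ≢ 1 (mod 31) for each prime q ∈ {2, 3, 5}.
3^15 ≡ 30 (mod 31)  [q = 2: ≢ 1 ✓]
3^10 ≡ 25 (mod 31)  [q = 3: ≢ 1 ✓]
3^6 ≡ 16 (mod 31)  [q = 5: ≢ 1 ✓]
Every test exponent gives a nontrivial residue, hence 3 generates the full group.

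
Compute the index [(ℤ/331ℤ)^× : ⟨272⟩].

The order of 272 must divide φ(331) = 331 − 1 = 330 = 2 · 3 · 5 · 11.
Divisors of 330: 1, 2, 3, 5, 6, 10, 11, 15, 22, 30, 33, 55, 66, 110, 165, 330.
Check 272^d mod 331 for each divisor in increasing order:
272^1 ≡ 272
272^2 ≡ 171
272^3 ≡ 172
272^5 ≡ 284
272^6 ≡ 125
272^10 ≡ 223
272^11 ≡ 83
272^15 ≡ 111
272^22 ≡ 269
272^30 ≡ 74
272^33 ≡ 150
272^55 ≡ 299
272^66 ≡ 323
272^110 ≡ 31
272^165 ≡ 1
Thus |⟨272⟩| = ord(272) = 165.
[(Z/331Z)^× : ⟨272⟩] = 330/165 = 2.

2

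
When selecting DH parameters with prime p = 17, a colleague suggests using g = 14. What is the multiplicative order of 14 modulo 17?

ord(14) | φ(17) = 17 − 1 = 16 = 2^4.
Divisors of 16: 1, 2, 4, 8, 16.
Test each divisor d:
14^1 ≡ 14 (mod 17)
14^2 ≡ 9 (mod 17)
14^4 ≡ 13 (mod 17)
14^8 ≡ 16 (mod 17)
14^16 ≡ 1 (mod 17) ✓
So ord_17(14) = 16.

16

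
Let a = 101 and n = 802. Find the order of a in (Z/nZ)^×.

400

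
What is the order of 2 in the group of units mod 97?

48

The order of 2 must divide φ(97) = 97 − 1 = 96 = 2^5 · 3.
Divisors of 96: 1, 2, 3, 4, 6, 8, 12, 16, 24, 32, 48, 96.
Compute 2^d (mod 97) for the divisors d until we hit 1:
2^1 ≡ 2 (mod 97)
2^2 ≡ 4 (mod 97)
2^3 ≡ 8 (mod 97)
2^4 ≡ 16 (mod 97)
2^6 ≡ 64 (mod 97)
2^8 ≡ 62 (mod 97)
2^12 ≡ 22 (mod 97)
2^16 ≡ 61 (mod 97)
2^24 ≡ 96 (mod 97)
2^32 ≡ 35 (mod 97)
2^48 ≡ 1 (mod 97) ✓
Therefore the multiplicative order of 2 modulo 97 is 48.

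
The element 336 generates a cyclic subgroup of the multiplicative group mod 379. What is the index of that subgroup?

ord(336) | φ(379) = 379 − 1 = 378 = 2 · 3^3 · 7.
Divisors of 378: 1, 2, 3, 6, 7, 9, 14, 18, 21, 27, 42, 54, 63, 126, 189, 378.
Evaluate successive powers at the divisors of 378:
336^1 ≡ 336 (mod 379)
336^2 ≡ 333 (mod 379)
336^3 ≡ 83 (mod 379)
336^6 ≡ 67 (mod 379)
336^7 ≡ 151 (mod 379)
336^9 ≡ 255 (mod 379)
336^14 ≡ 61 (mod 379)
336^18 ≡ 216 (mod 379)
336^21 ≡ 115 (mod 379)
336^27 ≡ 125 (mod 379)
336^42 ≡ 339 (mod 379)
336^54 ≡ 86 (mod 379)
336^63 ≡ 327 (mod 379)
336^126 ≡ 51 (mod 379)
336^189 ≡ 1 (mod 379) ✓
Thus |⟨336⟩| = ord(336) = 189.
Index = |(Z/379Z)^×| / |⟨336⟩| = 378 / 189 = 2.

2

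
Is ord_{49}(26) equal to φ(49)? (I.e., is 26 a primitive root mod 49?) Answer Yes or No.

φ(49) = φ(7^2) = 7·(7−1) = 42 = 2 · 3 · 7.
Test 26^(42/q) mod 49 for each prime factor q of 42:
26^21 ≡ 48 (mod 49)  [q = 2: ≢ 1 ✓]
26^14 ≡ 18 (mod 49)  [q = 3: ≢ 1 ✓]
26^6 ≡ 29 (mod 49)  [q = 7: ≢ 1 ✓]
None equal 1, so ord_49(26) = 42: 26 is a primitive root.

Yes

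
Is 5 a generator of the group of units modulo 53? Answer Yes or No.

Yes

φ(53) = 53 − 1 = 52 = 2^2 · 13.
5 is a primitive root mod 53 iff 5^(φ(53)/q) ≢ 1 for every prime q | φ(53), i.e. q ∈ {2, 13}.
5^26 ≡ 52 (mod 53)  [q = 2: ≢ 1 ✓]
5^4 ≡ 42 (mod 53)  [q = 13: ≢ 1 ✓]
All checks pass, so 5 has order 52 and is a primitive root modulo 53.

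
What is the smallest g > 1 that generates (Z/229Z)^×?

φ(229) = 229 − 1 = 228 = 2^2 · 3 · 19.
Test candidates g = 2, 3, … against the prime factors q ∈ {2, 3, 19} of φ(229): g is a generator iff g^(228/q) ≢ 1 for every such q.
g = 2: 2^114 ≡ 228; 2^76 ≡ 1 — hits 1, so not a primitive root.
g = 3: 3^114 ≡ 1 — hits 1, so not a primitive root.
g = 4: 4^114 ≡ 1 — hits 1, so not a primitive root.
g = 5: 5^114 ≡ 1 — hits 1, so not a primitive root.
g = 6: 6^114 ≡ 228; 6^76 ≡ 134; 6^12 ≡ 165 — none is 1, so 6 is a primitive root.
The smallest primitive root modulo 229 is 6.

6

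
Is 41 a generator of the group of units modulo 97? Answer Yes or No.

φ(97) = 97 − 1 = 96 = 2^5 · 3.
Test 41^(96/q) mod 97 for each prime factor q of 96:
41^48 ≡ 96 (mod 97)  [q = 2: ≢ 1 ✓]
41^32 ≡ 35 (mod 97)  [q = 3: ≢ 1 ✓]
None equal 1, so ord_97(41) = 96: 41 is a primitive root.

Yes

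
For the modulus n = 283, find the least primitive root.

3

φ(283) = 283 − 1 = 282 = 2 · 3 · 47.
Test candidates g = 2, 3, … against the prime factors q ∈ {2, 3, 47} of φ(283): g is a generator iff g^(282/q) ≢ 1 for every such q.
g = 2: 2^141 ≡ 282; 2^94 ≡ 1 — hits 1, so not a primitive root.
g = 3: 3^141 ≡ 282; 3^94 ≡ 238; 3^6 ≡ 163 — none is 1, so 3 is a primitive root.
So 3 is the smallest generator of (Z/283Z)^×.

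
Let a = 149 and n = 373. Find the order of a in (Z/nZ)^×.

372

By Lagrange's theorem, ord_373(149) divides φ(373) = 373 − 1 = 372 = 2^2 · 3 · 31.
Divisors of 372: 1, 2, 3, 4, 6, 12, 31, 62, 93, 124, 186, 372.
Test each divisor d:
149^1 ≡ 149
149^2 ≡ 194
149^3 ≡ 185
149^4 ≡ 336
149^6 ≡ 282
149^12 ≡ 75
149^31 ≡ 173
149^62 ≡ 89
149^93 ≡ 104
149^124 ≡ 88
149^186 ≡ 372
149^372 ≡ 1
Hence ord(149) = 372.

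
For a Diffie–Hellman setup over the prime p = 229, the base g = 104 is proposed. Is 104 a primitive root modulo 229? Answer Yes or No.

No

φ(229) = 229 − 1 = 228 = 2^2 · 3 · 19.
Test 104^(228/q) mod 229 for each prime factor q of 228:
104^114 ≡ 1 (mod 229)  [q = 2: ≡ 1 ✗]
104^76 ≡ 1 (mod 229)  [q = 3: ≡ 1 ✗]
104^12 ≡ 42 (mod 229)  [q = 19: ≢ 1 ✓]
Since 104^114 ≡ 1, the order of 104 divides 114 < 228, so 104 is not a primitive root.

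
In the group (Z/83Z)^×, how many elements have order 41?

40

φ(83) = 83 − 1 = 82 = 2 · 41.
In a cyclic group of order 82, there are φ(d) elements of order d for each divisor d of 82, and zero for non-divisors.
41 | 82, and φ(41) = 41 − 1 = 40.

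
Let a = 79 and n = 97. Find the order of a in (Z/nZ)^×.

The order of 79 must divide φ(97) = 97 − 1 = 96 = 2^5 · 3.
Divisors of 96: 1, 2, 3, 4, 6, 8, 12, 16, 24, 32, 48, 96.
Compute 79^d (mod 97) for the divisors d until we hit 1:
79^1 ≡ 79 (mod 97)
79^2 ≡ 33 (mod 97)
79^3 ≡ 85 (mod 97)
79^4 ≡ 22 (mod 97)
79^6 ≡ 47 (mod 97)
79^8 ≡ 96 (mod 97)
79^12 ≡ 75 (mod 97)
79^16 ≡ 1 (mod 97) ✓
Hence ord(79) = 16.

16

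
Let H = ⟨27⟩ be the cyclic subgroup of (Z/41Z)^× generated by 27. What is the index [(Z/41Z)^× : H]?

5

ord(27) | φ(41) = 41 − 1 = 40 = 2^3 · 5.
Divisors of 40: 1, 2, 4, 5, 8, 10, 20, 40.
Evaluate successive powers at the divisors of 40:
27^1 ≡ 27 (mod 41)
27^2 ≡ 32 (mod 41)
27^4 ≡ 40 (mod 41)
27^5 ≡ 14 (mod 41)
27^8 ≡ 1 (mod 41) ✓
The order of 27 is 8, so the subgroup it generates has 8 elements.
Index = |(Z/41Z)^×| / |⟨27⟩| = 40 / 8 = 5.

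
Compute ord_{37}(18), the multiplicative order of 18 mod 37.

The order of 18 must divide φ(37) = 37 − 1 = 36 = 2^2 · 3^2.
Divisors of 36: 1, 2, 3, 4, 6, 9, 12, 18, 36.
Test each divisor d:
18^1 ≡ 18
18^2 ≡ 28
18^3 ≡ 23
18^4 ≡ 7
18^6 ≡ 11
18^9 ≡ 31
18^12 ≡ 10
18^18 ≡ 36
18^36 ≡ 1
The smallest such exponent is 36, so the order of 18 is 36.

36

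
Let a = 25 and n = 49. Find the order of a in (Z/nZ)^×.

21

ord(25) | φ(49) = φ(7^2) = 7·(7−1) = 42 = 2 · 3 · 7.
Divisors of 42: 1, 2, 3, 6, 7, 14, 21, 42.
Test each divisor d:
25^1 ≡ 25
25^2 ≡ 37
25^3 ≡ 43
25^6 ≡ 36
25^7 ≡ 18
25^14 ≡ 30
25^21 ≡ 1
The smallest such exponent is 21, so the order of 25 is 21.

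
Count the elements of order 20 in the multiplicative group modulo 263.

φ(263) = 263 − 1 = 262 = 2 · 131.
(Z/263Z)^× is cyclic (|G| = 262); a cyclic group of order m has exactly φ(d) elements of each order d | m, and none otherwise.
Since 20 ∤ 262, the count is 0.

0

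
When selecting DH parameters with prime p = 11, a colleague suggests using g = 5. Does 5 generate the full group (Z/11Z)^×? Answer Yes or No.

No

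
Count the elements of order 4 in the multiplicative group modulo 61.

φ(61) = 61 − 1 = 60 = 2^2 · 3 · 5.
Since (Z/61Z)^× is cyclic of order 60, the number of elements of order d is φ(d) when d | 60 and 0 otherwise.
4 = 2^2 divides 60, and φ(4) = 2.

2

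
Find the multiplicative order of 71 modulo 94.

ord(71) | φ(94) = φ(2)·φ(47) = 1·46 = 46 = 2 · 23.
Divisors of 46: 1, 2, 23, 46.
Compute 71^d (mod 94) for the divisors d until we hit 1:
71^1 ≡ 71 (mod 94)
71^2 ≡ 59 (mod 94)
71^23 ≡ 1 (mod 94) ✓
Hence ord(71) = 23.

23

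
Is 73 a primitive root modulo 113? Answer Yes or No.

No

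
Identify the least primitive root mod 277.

φ(277) = 277 − 1 = 276 = 2^2 · 3 · 23.
g is a primitive root iff g^(276/q) ≢ 1 (mod 277) for each prime q ∈ {2, 3, 23}.
g = 2: 2^138 ≡ 276; 2^92 ≡ 1 — hits 1, so not a primitive root.
g = 3: 3^138 ≡ 1 — hits 1, so not a primitive root.
g = 4: 4^138 ≡ 1 — hits 1, so not a primitive root.
g = 5: 5^138 ≡ 276; 5^92 ≡ 116; 5^12 ≡ 27 — none is 1, so 5 is a primitive root.
So 5 is the smallest generator of (Z/277Z)^×.

5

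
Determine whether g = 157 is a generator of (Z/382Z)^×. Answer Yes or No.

φ(382) = φ(2)·φ(191) = 1·190 = 190 = 2 · 5 · 19.
157 is a primitive root mod 382 iff 157^(φ(382)/q) ≢ 1 for every prime q | φ(382), i.e. q ∈ {2, 5, 19}.
157^95 ≡ 381 (mod 382)  [q = 2: ≢ 1 ✓]
157^38 ≡ 375 (mod 382)  [q = 5: ≢ 1 ✓]
157^10 ≡ 107 (mod 382)  [q = 19: ≢ 1 ✓]
Every test exponent gives a nontrivial residue, hence 157 generates the full group.

Yes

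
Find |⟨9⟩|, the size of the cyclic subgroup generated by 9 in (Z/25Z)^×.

10

ord(9) | φ(25) = φ(5^2) = 5·(5−1) = 20 = 2^2 · 5.
Divisors of 20: 1, 2, 4, 5, 10, 20.
Check 9^d mod 25 for each divisor in increasing order:
9^1 ≡ 9
9^2 ≡ 6
9^4 ≡ 11
9^5 ≡ 24
9^10 ≡ 1
Hence ord(9) = 10.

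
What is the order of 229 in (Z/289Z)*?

136

Since 229 ∈ (Z/289Z)^×, its order divides φ(289) = φ(17^2) = 17·(17−1) = 272 = 2^4 · 17.
Divisors of 272: 1, 2, 4, 8, 16, 17, 34, 68, 136, 272.
Test each divisor d:
229^1 ≡ 229
229^2 ≡ 132
229^4 ≡ 84
229^8 ≡ 120
229^16 ≡ 239
229^17 ≡ 110
229^34 ≡ 251
229^68 ≡ 288
229^136 ≡ 1
The smallest such exponent is 136, so the order of 229 is 136.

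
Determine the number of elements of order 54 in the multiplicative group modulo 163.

φ(163) = 163 − 1 = 162 = 2 · 3^4.
(Z/163Z)^× is cyclic (|G| = 162); a cyclic group of order m has exactly φ(d) elements of each order d | m, and none otherwise.
54 = 2 · 3^3 divides 162, and φ(54) = 18.

18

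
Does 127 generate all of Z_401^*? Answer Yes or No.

Yes

φ(401) = 401 − 1 = 400 = 2^4 · 5^2.
127 is a primitive root mod 401 iff 127^(φ(401)/q) ≢ 1 for every prime q | φ(401), i.e. q ∈ {2, 5}.
127^200 ≡ 400 (mod 401)  [q = 2: ≢ 1 ✓]
127^80 ≡ 39 (mod 401)  [q = 5: ≢ 1 ✓]
Every test exponent gives a nontrivial residue, hence 127 generates the full group.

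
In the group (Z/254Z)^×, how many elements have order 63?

36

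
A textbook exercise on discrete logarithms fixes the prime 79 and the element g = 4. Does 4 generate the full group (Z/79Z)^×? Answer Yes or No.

No

φ(79) = 79 − 1 = 78 = 2 · 3 · 13.
An element g generates (Z/79Z)^× iff g^(78/q) ≢ 1 (mod 79) for each prime q ∈ {2, 3, 13}.
4^39 ≡ 1 (mod 79)  [q = 2: ≡ 1 ✗]
4^26 ≡ 55 (mod 79)  [q = 3: ≢ 1 ✓]
4^6 ≡ 67 (mod 79)  [q = 13: ≢ 1 ✓]
The check at q = 2 fails, so 4 generates a proper subgroup.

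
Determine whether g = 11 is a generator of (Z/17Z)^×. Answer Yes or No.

Yes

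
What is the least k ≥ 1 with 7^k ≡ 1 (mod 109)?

ord(7) | φ(109) = 109 − 1 = 108 = 2^2 · 3^3.
Divisors of 108: 1, 2, 3, 4, 6, 9, 12, 18, 27, 36, 54, 108.
Evaluate successive powers at the divisors of 108:
7^1 ≡ 7 (mod 109)
7^2 ≡ 49 (mod 109)
7^3 ≡ 16 (mod 109)
7^4 ≡ 3 (mod 109)
7^6 ≡ 38 (mod 109)
7^9 ≡ 63 (mod 109)
7^12 ≡ 27 (mod 109)
7^18 ≡ 45 (mod 109)
7^27 ≡ 1 (mod 109) ✓
Therefore the multiplicative order of 7 modulo 109 is 27.

27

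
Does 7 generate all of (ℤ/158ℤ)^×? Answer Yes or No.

Yes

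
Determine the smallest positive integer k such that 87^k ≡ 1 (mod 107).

The order of 87 must divide φ(107) = 107 − 1 = 106 = 2 · 53.
Divisors of 106: 1, 2, 53, 106.
Test each divisor d:
87^1 ≡ 87
87^2 ≡ 79
87^53 ≡ 1
Hence ord(87) = 53.

53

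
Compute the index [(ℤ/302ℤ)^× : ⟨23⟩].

ord(23) | φ(302) = φ(2)·φ(151) = 1·150 = 150 = 2 · 3 · 5^2.
Divisors of 150: 1, 2, 3, 5, 6, 10, 15, 25, 30, 50, 75, 150.
Check 23^d mod 302 for each divisor in increasing order:
23^1 ≡ 23
23^2 ≡ 227
23^3 ≡ 87
23^5 ≡ 119
23^6 ≡ 19
23^10 ≡ 269
23^15 ≡ 301
23^25 ≡ 33
23^30 ≡ 1
The order of 23 is 30, so the subgroup it generates has 30 elements.
The index is φ(302) / ord(23) = 150 / 30 = 5.

5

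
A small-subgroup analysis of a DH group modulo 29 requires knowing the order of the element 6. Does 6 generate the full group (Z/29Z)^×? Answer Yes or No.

No

φ(29) = 29 − 1 = 28 = 2^2 · 7.
An element g generates (Z/29Z)^× iff g^(28/q) ≢ 1 (mod 29) for each prime q ∈ {2, 7}.
6^14 ≡ 1 (mod 29)  [q = 2: ≡ 1 ✗]
6^4 ≡ 20 (mod 29)  [q = 7: ≢ 1 ✓]
Since 6^14 ≡ 1, the order of 6 divides 14 < 28, so 6 is not a primitive root.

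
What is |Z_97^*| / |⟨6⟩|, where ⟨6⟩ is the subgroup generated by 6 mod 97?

8

By Lagrange's theorem, ord_97(6) divides φ(97) = 97 − 1 = 96 = 2^5 · 3.
Divisors of 96: 1, 2, 3, 4, 6, 8, 12, 16, 24, 32, 48, 96.
Test each divisor d:
6^1 ≡ 6 (mod 97)
6^2 ≡ 36 (mod 97)
6^3 ≡ 22 (mod 97)
6^4 ≡ 35 (mod 97)
6^6 ≡ 96 (mod 97)
6^8 ≡ 61 (mod 97)
6^12 ≡ 1 (mod 97) ✓
The order of 6 is 12, so the subgroup it generates has 12 elements.
The index is φ(97) / ord(6) = 96 / 12 = 8.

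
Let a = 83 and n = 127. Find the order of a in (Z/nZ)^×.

126

By Lagrange's theorem, ord_127(83) divides φ(127) = 127 − 1 = 126 = 2 · 3^2 · 7.
Divisors of 126: 1, 2, 3, 6, 7, 9, 14, 18, 21, 42, 63, 126.
Compute 83^d (mod 127) for the divisors d until we hit 1:
83^1 ≡ 83 (mod 127)
83^2 ≡ 31 (mod 127)
83^3 ≡ 33 (mod 127)
83^6 ≡ 73 (mod 127)
83^7 ≡ 90 (mod 127)
83^9 ≡ 123 (mod 127)
83^14 ≡ 99 (mod 127)
83^18 ≡ 16 (mod 127)
83^21 ≡ 20 (mod 127)
83^42 ≡ 19 (mod 127)
83^63 ≡ 126 (mod 127)
83^126 ≡ 1 (mod 127) ✓
Therefore the multiplicative order of 83 modulo 127 is 126.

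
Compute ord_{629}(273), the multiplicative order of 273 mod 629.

12

By Lagrange's theorem, ord_629(273) divides φ(629) = φ(17·37) = (17−1)·(37−1) = 16·36 = 576 = 2^6 · 3^2.
Divisors of 576: 1, 2, 3, 4, 6, 8, 9, 12, 16, 18, 24, 32, 36, 48, 64, 72, 96, 144, 192, 288, 576.
Compute 273^d (mod 629) for the divisors d until we hit 1:
273^1 ≡ 273
273^2 ≡ 307
273^3 ≡ 154
273^4 ≡ 528
273^6 ≡ 443
273^8 ≡ 137
273^9 ≡ 290
273^12 ≡ 1
The smallest such exponent is 12, so the order of 273 is 12.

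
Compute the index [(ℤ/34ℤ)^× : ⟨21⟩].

4

By Lagrange's theorem, ord_34(21) divides φ(34) = φ(2)·φ(17) = 1·16 = 16 = 2^4.
Divisors of 16: 1, 2, 4, 8, 16.
Evaluate successive powers at the divisors of 16:
21^1 ≡ 21
21^2 ≡ 33
21^4 ≡ 1
So ord_34(21) = 4, hence |⟨21⟩| = 4.
[(Z/34Z)^× : ⟨21⟩] = 16/4 = 4.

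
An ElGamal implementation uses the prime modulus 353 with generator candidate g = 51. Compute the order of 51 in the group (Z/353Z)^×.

ord(51) | φ(353) = 353 − 1 = 352 = 2^5 · 11.
Divisors of 352: 1, 2, 4, 8, 11, 16, 22, 32, 44, 88, 176, 352.
Compute 51^d (mod 353) for the divisors d until we hit 1:
51^1 ≡ 51 (mod 353)
51^2 ≡ 130 (mod 353)
51^4 ≡ 309 (mod 353)
51^8 ≡ 171 (mod 353)
51^11 ≡ 247 (mod 353)
51^16 ≡ 295 (mod 353)
51^22 ≡ 293 (mod 353)
51^32 ≡ 187 (mod 353)
51^44 ≡ 70 (mod 353)
51^88 ≡ 311 (mod 353)
51^176 ≡ 352 (mod 353)
51^352 ≡ 1 (mod 353) ✓
So ord_353(51) = 352.

352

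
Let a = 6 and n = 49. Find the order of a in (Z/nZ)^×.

14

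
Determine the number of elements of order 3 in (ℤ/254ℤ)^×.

2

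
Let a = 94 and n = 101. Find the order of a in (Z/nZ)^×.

100

The order of 94 must divide φ(101) = 101 − 1 = 100 = 2^2 · 5^2.
Divisors of 100: 1, 2, 4, 5, 10, 20, 25, 50, 100.
Evaluate successive powers at the divisors of 100:
94^1 ≡ 94 (mod 101)
94^2 ≡ 49 (mod 101)
94^4 ≡ 78 (mod 101)
94^5 ≡ 60 (mod 101)
94^10 ≡ 65 (mod 101)
94^20 ≡ 84 (mod 101)
94^25 ≡ 91 (mod 101)
94^50 ≡ 100 (mod 101)
94^100 ≡ 1 (mod 101) ✓
The smallest such exponent is 100, so the order of 94 is 100.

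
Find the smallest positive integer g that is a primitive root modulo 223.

3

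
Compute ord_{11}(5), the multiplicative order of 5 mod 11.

5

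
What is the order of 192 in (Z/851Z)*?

ord(192) | φ(851) = φ(23·37) = (23−1)·(37−1) = 22·36 = 792 = 2^3 · 3^2 · 11.
Divisors of 792: 1, 2, 3, 4, 6, 8, 9, 11, 12, 18, 22, 24, 33, 36, 44, 66, 72, 88, 99, 132, 198, 264, 396, 792.
Evaluate successive powers at the divisors of 792:
192^1 ≡ 192 (mod 851)
192^2 ≡ 271 (mod 851)
192^3 ≡ 121 (mod 851)
192^4 ≡ 255 (mod 851)
192^6 ≡ 174 (mod 851)
192^8 ≡ 349 (mod 851)
192^9 ≡ 630 (mod 851)
192^11 ≡ 530 (mod 851)
192^12 ≡ 491 (mod 851)
192^18 ≡ 334 (mod 851)
192^22 ≡ 70 (mod 851)
192^24 ≡ 248 (mod 851)
192^33 ≡ 507 (mod 851)
192^36 ≡ 75 (mod 851)
192^44 ≡ 645 (mod 851)
192^66 ≡ 47 (mod 851)
192^72 ≡ 519 (mod 851)
192^88 ≡ 737 (mod 851)
192^99 ≡ 1 (mod 851) ✓
So ord_851(192) = 99.

99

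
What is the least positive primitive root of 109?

φ(109) = 109 − 1 = 108 = 2^2 · 3^3.
g is a primitive root iff g^(108/q) ≢ 1 (mod 109) for each prime q ∈ {2, 3}.
g = 2: 2^54 ≡ 108; 2^36 ≡ 1 — hits 1, so not a primitive root.
g = 3: 3^54 ≡ 1 — hits 1, so not a primitive root.
g = 4: 4^54 ≡ 1 — hits 1, so not a primitive root.
g = 5: 5^54 ≡ 1 — hits 1, so not a primitive root.
g = 6: 6^54 ≡ 108; 6^36 ≡ 63 — none is 1, so 6 is a primitive root.
So 6 is the smallest generator of (Z/109Z)^×.

6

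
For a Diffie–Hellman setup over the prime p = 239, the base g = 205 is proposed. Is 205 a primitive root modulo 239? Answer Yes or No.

Yes

φ(239) = 239 − 1 = 238 = 2 · 7 · 17.
It suffices to check that the order of 205 is not a proper divisor of 238: compute 205^(238/q) for q ∈ {2, 7, 17}.
205^119 ≡ 238 (mod 239)  [q = 2: ≢ 1 ✓]
205^34 ≡ 10 (mod 239)  [q = 7: ≢ 1 ✓]
205^14 ≡ 128 (mod 239)  [q = 17: ≢ 1 ✓]
None equal 1, so ord_239(205) = 238: 205 is a primitive root.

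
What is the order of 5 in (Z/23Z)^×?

Since 5 ∈ (Z/23Z)^×, its order divides φ(23) = 23 − 1 = 22 = 2 · 11.
Divisors of 22: 1, 2, 11, 22.
Evaluate successive powers at the divisors of 22:
5^1 ≡ 5 (mod 23)
5^2 ≡ 2 (mod 23)
5^11 ≡ 22 (mod 23)
5^22 ≡ 1 (mod 23) ✓
So ord_23(5) = 22.

22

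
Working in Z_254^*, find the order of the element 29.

126

The order of 29 must divide φ(254) = φ(2)·φ(127) = 1·126 = 126 = 2 · 3^2 · 7.
Divisors of 126: 1, 2, 3, 6, 7, 9, 14, 18, 21, 42, 63, 126.
Compute 29^d (mod 254) for the divisors d until we hit 1:
29^1 ≡ 29 (mod 254)
29^2 ≡ 79 (mod 254)
29^3 ≡ 5 (mod 254)
29^6 ≡ 25 (mod 254)
29^7 ≡ 217 (mod 254)
29^9 ≡ 125 (mod 254)
29^14 ≡ 99 (mod 254)
29^18 ≡ 131 (mod 254)
29^21 ≡ 147 (mod 254)
29^42 ≡ 19 (mod 254)
29^63 ≡ 253 (mod 254)
29^126 ≡ 1 (mod 254) ✓
Therefore the multiplicative order of 29 modulo 254 is 126.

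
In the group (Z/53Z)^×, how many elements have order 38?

0

φ(53) = 53 − 1 = 52 = 2^2 · 13.
In a cyclic group of order 52, there are φ(d) elements of order d for each divisor d of 52, and zero for non-divisors.
Here 52 is not a multiple of 38, so there are no elements of order 38.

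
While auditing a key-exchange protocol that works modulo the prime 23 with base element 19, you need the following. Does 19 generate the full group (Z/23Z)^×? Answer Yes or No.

Yes

φ(23) = 23 − 1 = 22 = 2 · 11.
It suffices to check that the order of 19 is not a proper divisor of 22: compute 19^(22/q) for q ∈ {2, 11}.
19^11 ≡ 22 (mod 23)  [q = 2: ≢ 1 ✓]
19^2 ≡ 16 (mod 23)  [q = 11: ≢ 1 ✓]
None equal 1, so ord_23(19) = 22: 19 is a primitive root.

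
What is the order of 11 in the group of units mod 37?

6

Since 11 ∈ (Z/37Z)^×, its order divides φ(37) = 37 − 1 = 36 = 2^2 · 3^2.
Divisors of 36: 1, 2, 3, 4, 6, 9, 12, 18, 36.
Compute 11^d (mod 37) for the divisors d until we hit 1:
11^1 ≡ 11
11^2 ≡ 10
11^3 ≡ 36
11^4 ≡ 26
11^6 ≡ 1
Hence ord(11) = 6.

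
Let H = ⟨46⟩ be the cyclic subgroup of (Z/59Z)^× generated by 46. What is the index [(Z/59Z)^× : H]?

The order of 46 must divide φ(59) = 59 − 1 = 58 = 2 · 29.
Divisors of 58: 1, 2, 29, 58.
Test each divisor d:
46^1 ≡ 46 (mod 59)
46^2 ≡ 51 (mod 59)
46^29 ≡ 1 (mod 59) ✓
So ord_59(46) = 29, hence |⟨46⟩| = 29.
The index is φ(59) / ord(46) = 58 / 29 = 2.

2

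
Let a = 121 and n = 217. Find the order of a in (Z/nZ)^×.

The order of 121 must divide φ(217) = φ(7·31) = (7−1)·(31−1) = 6·30 = 180 = 2^2 · 3^2 · 5.
Divisors of 180: 1, 2, 3, 4, 5, 6, 9, 10, 12, 15, 18, 20, 30, 36, 45, 60, 90, 180.
Check 121^d mod 217 for each divisor in increasing order:
121^1 ≡ 121 (mod 217)
121^2 ≡ 102 (mod 217)
121^3 ≡ 190 (mod 217)
121^4 ≡ 205 (mod 217)
121^5 ≡ 67 (mod 217)
121^6 ≡ 78 (mod 217)
121^9 ≡ 64 (mod 217)
121^10 ≡ 149 (mod 217)
121^12 ≡ 8 (mod 217)
121^15 ≡ 1 (mod 217) ✓
The smallest such exponent is 15, so the order of 121 is 15.

15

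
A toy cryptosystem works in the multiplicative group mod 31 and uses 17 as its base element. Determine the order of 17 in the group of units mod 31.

30

Since 17 ∈ (Z/31Z)^×, its order divides φ(31) = 31 − 1 = 30 = 2 · 3 · 5.
Divisors of 30: 1, 2, 3, 5, 6, 10, 15, 30.
Test each divisor d:
17^1 ≡ 17
17^2 ≡ 10
17^3 ≡ 15
17^5 ≡ 26
17^6 ≡ 8
17^10 ≡ 25
17^15 ≡ 30
17^30 ≡ 1
Therefore the multiplicative order of 17 modulo 31 is 30.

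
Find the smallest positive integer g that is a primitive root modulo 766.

φ(766) = φ(2)·φ(383) = 1·382 = 382 = 2 · 191.
g is a primitive root iff g^(382/q) ≢ 1 (mod 766) for each prime q ∈ {2, 191}.
g = 2: gcd(2, 766) = 2 > 1, not a unit — skip.
g = 3: 3^191 ≡ 1 — hits 1, so not a primitive root.
g = 4: gcd(4, 766) = 2 > 1, not a unit — skip.
g = 5: 5^191 ≡ 765; 5^2 ≡ 25 — none is 1, so 5 is a primitive root.
The smallest primitive root modulo 766 is 5.

5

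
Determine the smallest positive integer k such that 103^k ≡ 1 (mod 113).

112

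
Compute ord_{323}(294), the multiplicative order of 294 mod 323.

The order of 294 must divide φ(323) = φ(17·19) = (17−1)·(19−1) = 16·18 = 288 = 2^5 · 3^2.
Divisors of 288: 1, 2, 3, 4, 6, 8, 9, 12, 16, 18, 24, 32, 36, 48, 72, 96, 144, 288.
Check 294^d mod 323 for each divisor in increasing order:
294^1 ≡ 294 (mod 323)
294^2 ≡ 195 (mod 323)
294^3 ≡ 159 (mod 323)
294^4 ≡ 234 (mod 323)
294^6 ≡ 87 (mod 323)
294^8 ≡ 169 (mod 323)
294^9 ≡ 267 (mod 323)
294^12 ≡ 140 (mod 323)
294^16 ≡ 137 (mod 323)
294^18 ≡ 229 (mod 323)
294^24 ≡ 220 (mod 323)
294^32 ≡ 35 (mod 323)
294^36 ≡ 115 (mod 323)
294^48 ≡ 273 (mod 323)
294^72 ≡ 305 (mod 323)
294^96 ≡ 239 (mod 323)
294^144 ≡ 1 (mod 323) ✓
Hence ord(294) = 144.

144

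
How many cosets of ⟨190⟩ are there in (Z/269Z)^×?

ord(190) | φ(269) = 269 − 1 = 268 = 2^2 · 67.
Divisors of 268: 1, 2, 4, 67, 134, 268.
Test each divisor d:
190^1 ≡ 190 (mod 269)
190^2 ≡ 54 (mod 269)
190^4 ≡ 226 (mod 269)
190^67 ≡ 1 (mod 269) ✓
The order of 190 is 67, so the subgroup it generates has 67 elements.
Index = |(Z/269Z)^×| / |⟨190⟩| = 268 / 67 = 4.

4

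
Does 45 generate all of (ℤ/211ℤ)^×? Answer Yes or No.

No

φ(211) = 211 − 1 = 210 = 2 · 3 · 5 · 7.
45 is a primitive root mod 211 iff 45^(φ(211)/q) ≢ 1 for every prime q | φ(211), i.e. q ∈ {2, 3, 5, 7}.
45^105 ≡ 1 (mod 211)  [q = 2: ≡ 1 ✗]
45^70 ≡ 14 (mod 211)  [q = 3: ≢ 1 ✓]
45^42 ≡ 188 (mod 211)  [q = 5: ≢ 1 ✓]
45^30 ≡ 171 (mod 211)  [q = 7: ≢ 1 ✓]
45^105 ≡ 1 shows ord(45) | 105, strictly less than φ(211); not a primitive root.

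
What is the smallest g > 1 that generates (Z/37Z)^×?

φ(37) = 37 − 1 = 36 = 2^2 · 3^2.
g is a primitive root iff g^(36/q) ≢ 1 (mod 37) for each prime q ∈ {2, 3}.
g = 2: 2^18 ≡ 36; 2^12 ≡ 26 — none is 1, so 2 is a primitive root.
Hence the least primitive root of 37 is 2.

2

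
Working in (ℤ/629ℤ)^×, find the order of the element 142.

16

ord(142) | φ(629) = φ(17·37) = (17−1)·(37−1) = 16·36 = 576 = 2^6 · 3^2.
Divisors of 576: 1, 2, 3, 4, 6, 8, 9, 12, 16, 18, 24, 32, 36, 48, 64, 72, 96, 144, 192, 288, 576.
Test each divisor d:
142^1 ≡ 142 (mod 629)
142^2 ≡ 36 (mod 629)
142^3 ≡ 80 (mod 629)
142^4 ≡ 38 (mod 629)
142^6 ≡ 110 (mod 629)
142^8 ≡ 186 (mod 629)
142^9 ≡ 623 (mod 629)
142^12 ≡ 149 (mod 629)
142^16 ≡ 1 (mod 629) ✓
So ord_629(142) = 16.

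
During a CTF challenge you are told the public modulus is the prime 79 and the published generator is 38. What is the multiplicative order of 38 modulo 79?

Since 38 ∈ (Z/79Z)^×, its order divides φ(79) = 79 − 1 = 78 = 2 · 3 · 13.
Divisors of 78: 1, 2, 3, 6, 13, 26, 39, 78.
Compute 38^d (mod 79) for the divisors d until we hit 1:
38^1 ≡ 38
38^2 ≡ 22
38^3 ≡ 46
38^6 ≡ 62
38^13 ≡ 1
Therefore the multiplicative order of 38 modulo 79 is 13.

13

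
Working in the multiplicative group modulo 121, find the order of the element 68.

ord(68) | φ(121) = φ(11^2) = 11·(11−1) = 110 = 2 · 5 · 11.
Divisors of 110: 1, 2, 5, 10, 11, 22, 55, 110.
Test each divisor d:
68^1 ≡ 68
68^2 ≡ 26
68^5 ≡ 109
68^10 ≡ 23
68^11 ≡ 112
68^22 ≡ 81
68^55 ≡ 120
68^110 ≡ 1
Therefore the multiplicative order of 68 modulo 121 is 110.

110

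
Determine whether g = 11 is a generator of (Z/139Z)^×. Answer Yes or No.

No

φ(139) = 139 − 1 = 138 = 2 · 3 · 23.
An element g generates (Z/139Z)^× iff g^(138/q) ≢ 1 (mod 139) for each prime q ∈ {2, 3, 23}.
11^69 ≡ 1 (mod 139)  [q = 2: ≡ 1 ✗]
11^46 ≡ 96 (mod 139)  [q = 3: ≢ 1 ✓]
11^6 ≡ 6 (mod 139)  [q = 23: ≢ 1 ✓]
The check at q = 2 fails, so 11 generates a proper subgroup.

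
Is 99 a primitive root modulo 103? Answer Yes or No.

Yes

φ(103) = 103 − 1 = 102 = 2 · 3 · 17.
Test 99^(102/q) mod 103 for each prime factor q of 102:
99^51 ≡ 102 (mod 103)  [q = 2: ≢ 1 ✓]
99^34 ≡ 56 (mod 103)  [q = 3: ≢ 1 ✓]
99^6 ≡ 79 (mod 103)  [q = 17: ≢ 1 ✓]
None equal 1, so ord_103(99) = 102: 99 is a primitive root.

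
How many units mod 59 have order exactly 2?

1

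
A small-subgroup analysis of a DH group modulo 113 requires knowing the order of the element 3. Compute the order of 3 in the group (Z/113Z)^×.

112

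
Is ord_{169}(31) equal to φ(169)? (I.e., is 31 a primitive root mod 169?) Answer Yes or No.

φ(169) = φ(13^2) = 13·(13−1) = 156 = 2^2 · 3 · 13.
It suffices to check that the order of 31 is not a proper divisor of 156: compute 31^(156/q) for q ∈ {2, 3, 13}.
31^78 ≡ 168 (mod 169)  [q = 2: ≢ 1 ✓]
31^52 ≡ 1 (mod 169)  [q = 3: ≡ 1 ✗]
31^12 ≡ 144 (mod 169)  [q = 13: ≢ 1 ✓]
The check at q = 3 fails, so 31 generates a proper subgroup.

No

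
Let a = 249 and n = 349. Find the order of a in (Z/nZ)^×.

29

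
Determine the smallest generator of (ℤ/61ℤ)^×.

φ(61) = 61 − 1 = 60 = 2^2 · 3 · 5.
g is a primitive root iff g^(60/q) ≢ 1 (mod 61) for each prime q ∈ {2, 3, 5}.
g = 2: 2^30 ≡ 60; 2^20 ≡ 47; 2^12 ≡ 9 — none is 1, so 2 is a primitive root.
Hence the least primitive root of 61 is 2.

2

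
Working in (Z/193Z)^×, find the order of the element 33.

64

By Lagrange's theorem, ord_193(33) divides φ(193) = 193 − 1 = 192 = 2^6 · 3.
Divisors of 192: 1, 2, 3, 4, 6, 8, 12, 16, 24, 32, 48, 64, 96, 192.
Test each divisor d:
33^1 ≡ 33
33^2 ≡ 124
33^3 ≡ 39
33^4 ≡ 129
33^6 ≡ 170
33^8 ≡ 43
33^12 ≡ 143
33^16 ≡ 112
33^24 ≡ 184
33^32 ≡ 192
33^48 ≡ 81
33^64 ≡ 1
The smallest such exponent is 64, so the order of 33 is 64.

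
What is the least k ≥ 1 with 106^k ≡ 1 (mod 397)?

The order of 106 must divide φ(397) = 397 − 1 = 396 = 2^2 · 3^2 · 11.
Divisors of 396: 1, 2, 3, 4, 6, 9, 11, 12, 18, 22, 33, 36, 44, 66, 99, 132, 198, 396.
Compute 106^d (mod 397) for the divisors d until we hit 1:
106^1 ≡ 106 (mod 397)
106^2 ≡ 120 (mod 397)
106^3 ≡ 16 (mod 397)
106^4 ≡ 108 (mod 397)
106^6 ≡ 256 (mod 397)
106^9 ≡ 126 (mod 397)
106^11 ≡ 34 (mod 397)
106^12 ≡ 31 (mod 397)
106^18 ≡ 393 (mod 397)
106^22 ≡ 362 (mod 397)
106^33 ≡ 1 (mod 397) ✓
The smallest such exponent is 33, so the order of 106 is 33.

33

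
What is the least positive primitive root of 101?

2

φ(101) = 101 − 1 = 100 = 2^2 · 5^2.
Test candidates g = 2, 3, … against the prime factors q ∈ {2, 5} of φ(101): g is a generator iff g^(100/q) ≢ 1 for every such q.
g = 2: 2^50 ≡ 100; 2^20 ≡ 95 — none is 1, so 2 is a primitive root.
Hence the least primitive root of 101 is 2.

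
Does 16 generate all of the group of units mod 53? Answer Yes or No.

No

φ(53) = 53 − 1 = 52 = 2^2 · 13.
An element g generates (Z/53Z)^× iff g^(52/q) ≢ 1 (mod 53) for each prime q ∈ {2, 13}.
16^26 ≡ 1 (mod 53)  [q = 2: ≡ 1 ✗]
16^4 ≡ 28 (mod 53)  [q = 13: ≢ 1 ✓]
Since 16^26 ≡ 1, the order of 16 divides 26 < 52, so 16 is not a primitive root.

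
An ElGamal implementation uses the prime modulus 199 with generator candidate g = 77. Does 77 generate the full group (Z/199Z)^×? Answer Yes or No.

Yes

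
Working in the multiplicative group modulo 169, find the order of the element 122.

By Lagrange's theorem, ord_169(122) divides φ(169) = φ(13^2) = 13·(13−1) = 156 = 2^2 · 3 · 13.
Divisors of 156: 1, 2, 3, 4, 6, 12, 13, 26, 39, 52, 78, 156.
Check 122^d mod 169 for each divisor in increasing order:
122^1 ≡ 122 (mod 169)
122^2 ≡ 12 (mod 169)
122^3 ≡ 112 (mod 169)
122^4 ≡ 144 (mod 169)
122^6 ≡ 38 (mod 169)
122^12 ≡ 92 (mod 169)
122^13 ≡ 70 (mod 169)
122^26 ≡ 168 (mod 169)
122^39 ≡ 99 (mod 169)
122^52 ≡ 1 (mod 169) ✓
So ord_169(122) = 52.

52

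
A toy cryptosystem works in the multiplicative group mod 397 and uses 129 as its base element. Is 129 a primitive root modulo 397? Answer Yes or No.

No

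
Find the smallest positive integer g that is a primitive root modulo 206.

5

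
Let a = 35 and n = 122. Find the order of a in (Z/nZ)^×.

The order of 35 must divide φ(122) = φ(2)·φ(61) = 1·60 = 60 = 2^2 · 3 · 5.
Divisors of 60: 1, 2, 3, 4, 5, 6, 10, 12, 15, 20, 30, 60.
Compute 35^d (mod 122) for the divisors d until we hit 1:
35^1 ≡ 35 (mod 122)
35^2 ≡ 5 (mod 122)
35^3 ≡ 53 (mod 122)
35^4 ≡ 25 (mod 122)
35^5 ≡ 21 (mod 122)
35^6 ≡ 3 (mod 122)
35^10 ≡ 75 (mod 122)
35^12 ≡ 9 (mod 122)
35^15 ≡ 111 (mod 122)
35^20 ≡ 13 (mod 122)
35^30 ≡ 121 (mod 122)
35^60 ≡ 1 (mod 122) ✓
So ord_122(35) = 60.

60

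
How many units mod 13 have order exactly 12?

4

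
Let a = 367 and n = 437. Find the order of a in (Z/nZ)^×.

By Lagrange's theorem, ord_437(367) divides φ(437) = φ(19·23) = (19−1)·(23−1) = 18·22 = 396 = 2^2 · 3^2 · 11.
Divisors of 396: 1, 2, 3, 4, 6, 9, 11, 12, 18, 22, 33, 36, 44, 66, 99, 132, 198, 396.
Test each divisor d:
367^1 ≡ 367 (mod 437)
367^2 ≡ 93 (mod 437)
367^3 ≡ 45 (mod 437)
367^4 ≡ 346 (mod 437)
367^6 ≡ 277 (mod 437)
367^9 ≡ 229 (mod 437)
367^11 ≡ 321 (mod 437)
367^12 ≡ 254 (mod 437)
367^18 ≡ 1 (mod 437) ✓
Hence ord(367) = 18.

18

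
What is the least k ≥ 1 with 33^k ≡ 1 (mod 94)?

46

Since 33 ∈ (Z/94Z)^×, its order divides φ(94) = φ(2)·φ(47) = 1·46 = 46 = 2 · 23.
Divisors of 46: 1, 2, 23, 46.
Test each divisor d:
33^1 ≡ 33 (mod 94)
33^2 ≡ 55 (mod 94)
33^23 ≡ 93 (mod 94)
33^46 ≡ 1 (mod 94) ✓
The smallest such exponent is 46, so the order of 33 is 46.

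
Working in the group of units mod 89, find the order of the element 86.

88

By Lagrange's theorem, ord_89(86) divides φ(89) = 89 − 1 = 88 = 2^3 · 11.
Divisors of 88: 1, 2, 4, 8, 11, 22, 44, 88.
Test each divisor d:
86^1 ≡ 86 (mod 89)
86^2 ≡ 9 (mod 89)
86^4 ≡ 81 (mod 89)
86^8 ≡ 64 (mod 89)
86^11 ≡ 52 (mod 89)
86^22 ≡ 34 (mod 89)
86^44 ≡ 88 (mod 89)
86^88 ≡ 1 (mod 89) ✓
The smallest such exponent is 88, so the order of 86 is 88.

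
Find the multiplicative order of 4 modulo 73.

ord(4) | φ(73) = 73 − 1 = 72 = 2^3 · 3^2.
Divisors of 72: 1, 2, 3, 4, 6, 8, 9, 12, 18, 24, 36, 72.
Test each divisor d:
4^1 ≡ 4 (mod 73)
4^2 ≡ 16 (mod 73)
4^3 ≡ 64 (mod 73)
4^4 ≡ 37 (mod 73)
4^6 ≡ 8 (mod 73)
4^8 ≡ 55 (mod 73)
4^9 ≡ 1 (mod 73) ✓
Hence ord(4) = 9.

9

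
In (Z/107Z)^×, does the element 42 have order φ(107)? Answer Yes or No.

No

φ(107) = 107 − 1 = 106 = 2 · 53.
42 is a primitive root mod 107 iff 42^(φ(107)/q) ≢ 1 for every prime q | φ(107), i.e. q ∈ {2, 53}.
42^53 ≡ 1 (mod 107)  [q = 2: ≡ 1 ✗]
42^2 ≡ 52 (mod 107)  [q = 53: ≢ 1 ✓]
42^53 ≡ 1 shows ord(42) | 53, strictly less than φ(107); not a primitive root.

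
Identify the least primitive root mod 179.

φ(179) = 179 − 1 = 178 = 2 · 89.
g is a primitive root iff g^(178/q) ≢ 1 (mod 179) for each prime q ∈ {2, 89}.
g = 2: 2^89 ≡ 178; 2^2 ≡ 4 — none is 1, so 2 is a primitive root.
The smallest primitive root modulo 179 is 2.

2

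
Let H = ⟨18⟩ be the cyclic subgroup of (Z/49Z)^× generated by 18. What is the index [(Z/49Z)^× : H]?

Since 18 ∈ (Z/49Z)^×, its order divides φ(49) = φ(7^2) = 7·(7−1) = 42 = 2 · 3 · 7.
Divisors of 42: 1, 2, 3, 6, 7, 14, 21, 42.
Evaluate successive powers at the divisors of 42:
18^1 ≡ 18 (mod 49)
18^2 ≡ 30 (mod 49)
18^3 ≡ 1 (mod 49) ✓
The order of 18 is 3, so the subgroup it generates has 3 elements.
[(Z/49Z)^× : ⟨18⟩] = 42/3 = 14.

14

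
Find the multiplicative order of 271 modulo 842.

Since 271 ∈ (Z/842Z)^×, its order divides φ(842) = φ(2)·φ(421) = 1·420 = 420 = 2^2 · 3 · 5 · 7.
Divisors of 420: 1, 2, 3, 4, 5, 6, 7, 10, 12, 14, 15, 20, 21, 28, 30, 35, 42, 60, 70, 84, 105, 140, 210, 420.
Compute 271^d (mod 842) for the divisors d until we hit 1:
271^1 ≡ 271 (mod 842)
271^2 ≡ 187 (mod 842)
271^3 ≡ 157 (mod 842)
271^4 ≡ 447 (mod 842)
271^5 ≡ 731 (mod 842)
271^6 ≡ 231 (mod 842)
271^7 ≡ 293 (mod 842)
271^10 ≡ 533 (mod 842)
271^12 ≡ 315 (mod 842)
271^14 ≡ 807 (mod 842)
271^15 ≡ 619 (mod 842)
271^20 ≡ 335 (mod 842)
271^21 ≡ 691 (mod 842)
271^28 ≡ 383 (mod 842)
271^30 ≡ 51 (mod 842)
271^35 ≡ 233 (mod 842)
271^42 ≡ 67 (mod 842)
271^60 ≡ 75 (mod 842)
271^70 ≡ 401 (mod 842)
271^84 ≡ 279 (mod 842)
271^105 ≡ 813 (mod 842)
271^140 ≡ 821 (mod 842)
271^210 ≡ 841 (mod 842)
271^420 ≡ 1 (mod 842) ✓
Hence ord(271) = 420.

420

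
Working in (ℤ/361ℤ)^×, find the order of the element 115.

By Lagrange's theorem, ord_361(115) divides φ(361) = φ(19^2) = 19·(19−1) = 342 = 2 · 3^2 · 19.
Divisors of 342: 1, 2, 3, 6, 9, 18, 19, 38, 57, 114, 171, 342.
Check 115^d mod 361 for each divisor in increasing order:
115^1 ≡ 115
115^2 ≡ 229
115^3 ≡ 343
115^6 ≡ 324
115^9 ≡ 305
115^18 ≡ 248
115^19 ≡ 1
The smallest such exponent is 19, so the order of 115 is 19.

19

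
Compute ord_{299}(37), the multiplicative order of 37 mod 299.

132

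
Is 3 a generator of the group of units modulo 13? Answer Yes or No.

No

φ(13) = 13 − 1 = 12 = 2^2 · 3.
It suffices to check that the order of 3 is not a proper divisor of 12: compute 3^(12/q) for q ∈ {2, 3}.
3^6 ≡ 1 (mod 13)  [q = 2: ≡ 1 ✗]
3^4 ≡ 3 (mod 13)  [q = 3: ≢ 1 ✓]
3^6 ≡ 1 shows ord(3) | 6, strictly less than φ(13); not a primitive root.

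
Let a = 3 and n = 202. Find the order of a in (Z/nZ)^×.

100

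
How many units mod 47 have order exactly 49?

0

φ(47) = 47 − 1 = 46 = 2 · 23.
Since (Z/47Z)^× is cyclic of order 46, the number of elements of order d is φ(d) when d | 46 and 0 otherwise.
49 does not divide 46, so no element of (Z/47Z)^× has order 49.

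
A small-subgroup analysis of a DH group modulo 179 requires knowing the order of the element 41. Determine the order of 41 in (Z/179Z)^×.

178

Since 41 ∈ (Z/179Z)^×, its order divides φ(179) = 179 − 1 = 178 = 2 · 89.
Divisors of 178: 1, 2, 89, 178.
Check 41^d mod 179 for each divisor in increasing order:
41^1 ≡ 41 (mod 179)
41^2 ≡ 70 (mod 179)
41^89 ≡ 178 (mod 179)
41^178 ≡ 1 (mod 179) ✓
Hence ord(41) = 178.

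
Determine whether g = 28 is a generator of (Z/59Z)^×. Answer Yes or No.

φ(59) = 59 − 1 = 58 = 2 · 29.
An element g generates (Z/59Z)^× iff g^(58/q) ≢ 1 (mod 59) for each prime q ∈ {2, 29}.
28^29 ≡ 1 (mod 59)  [q = 2: ≡ 1 ✗]
28^2 ≡ 17 (mod 59)  [q = 29: ≢ 1 ✓]
Since 28^29 ≡ 1, the order of 28 divides 29 < 58, so 28 is not a primitive root.

No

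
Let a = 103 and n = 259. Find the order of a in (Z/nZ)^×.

12

The order of 103 must divide φ(259) = φ(7·37) = (7−1)·(37−1) = 6·36 = 216 = 2^3 · 3^3.
Divisors of 216: 1, 2, 3, 4, 6, 8, 9, 12, 18, 24, 27, 36, 54, 72, 108, 216.
Compute 103^d (mod 259) for the divisors d until we hit 1:
103^1 ≡ 103 (mod 259)
103^2 ≡ 249 (mod 259)
103^3 ≡ 6 (mod 259)
103^4 ≡ 100 (mod 259)
103^6 ≡ 36 (mod 259)
103^8 ≡ 158 (mod 259)
103^9 ≡ 216 (mod 259)
103^12 ≡ 1 (mod 259) ✓
So ord_259(103) = 12.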